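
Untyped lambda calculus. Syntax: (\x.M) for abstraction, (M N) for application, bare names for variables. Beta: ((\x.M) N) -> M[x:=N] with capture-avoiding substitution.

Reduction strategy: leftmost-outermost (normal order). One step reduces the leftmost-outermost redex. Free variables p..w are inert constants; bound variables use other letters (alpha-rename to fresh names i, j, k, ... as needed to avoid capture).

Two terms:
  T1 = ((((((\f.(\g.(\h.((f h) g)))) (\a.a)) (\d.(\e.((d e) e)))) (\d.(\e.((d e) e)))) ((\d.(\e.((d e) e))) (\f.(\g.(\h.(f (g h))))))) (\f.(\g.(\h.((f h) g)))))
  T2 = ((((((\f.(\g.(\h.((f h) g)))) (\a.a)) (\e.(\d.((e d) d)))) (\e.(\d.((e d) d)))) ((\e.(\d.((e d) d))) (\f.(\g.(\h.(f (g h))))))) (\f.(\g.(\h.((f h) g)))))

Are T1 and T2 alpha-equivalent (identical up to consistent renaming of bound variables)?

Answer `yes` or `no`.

Answer: yes

Derivation:
Term 1: ((((((\f.(\g.(\h.((f h) g)))) (\a.a)) (\d.(\e.((d e) e)))) (\d.(\e.((d e) e)))) ((\d.(\e.((d e) e))) (\f.(\g.(\h.(f (g h))))))) (\f.(\g.(\h.((f h) g)))))
Term 2: ((((((\f.(\g.(\h.((f h) g)))) (\a.a)) (\e.(\d.((e d) d)))) (\e.(\d.((e d) d)))) ((\e.(\d.((e d) d))) (\f.(\g.(\h.(f (g h))))))) (\f.(\g.(\h.((f h) g)))))
Alpha-equivalence: compare structure up to binder renaming.
Result: True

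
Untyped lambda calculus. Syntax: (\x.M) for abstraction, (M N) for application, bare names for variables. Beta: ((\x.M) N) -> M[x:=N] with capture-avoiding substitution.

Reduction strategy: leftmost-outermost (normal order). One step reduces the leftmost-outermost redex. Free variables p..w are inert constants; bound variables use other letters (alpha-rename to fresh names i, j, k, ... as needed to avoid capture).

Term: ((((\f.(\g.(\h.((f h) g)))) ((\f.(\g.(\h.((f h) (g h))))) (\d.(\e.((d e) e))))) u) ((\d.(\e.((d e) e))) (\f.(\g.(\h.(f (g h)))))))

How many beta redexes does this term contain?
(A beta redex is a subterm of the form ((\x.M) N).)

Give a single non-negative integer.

Term: ((((\f.(\g.(\h.((f h) g)))) ((\f.(\g.(\h.((f h) (g h))))) (\d.(\e.((d e) e))))) u) ((\d.(\e.((d e) e))) (\f.(\g.(\h.(f (g h)))))))
  Redex: ((\f.(\g.(\h.((f h) g)))) ((\f.(\g.(\h.((f h) (g h))))) (\d.(\e.((d e) e)))))
  Redex: ((\f.(\g.(\h.((f h) (g h))))) (\d.(\e.((d e) e))))
  Redex: ((\d.(\e.((d e) e))) (\f.(\g.(\h.(f (g h))))))
Total redexes: 3

Answer: 3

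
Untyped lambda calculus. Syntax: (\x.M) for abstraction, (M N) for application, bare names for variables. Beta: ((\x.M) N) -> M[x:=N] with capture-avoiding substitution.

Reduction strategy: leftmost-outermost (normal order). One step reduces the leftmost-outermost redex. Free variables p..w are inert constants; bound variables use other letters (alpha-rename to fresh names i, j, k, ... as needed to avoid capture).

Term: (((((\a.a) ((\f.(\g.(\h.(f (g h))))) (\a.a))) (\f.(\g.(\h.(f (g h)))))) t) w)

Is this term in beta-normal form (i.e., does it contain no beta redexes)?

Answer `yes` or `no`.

Term: (((((\a.a) ((\f.(\g.(\h.(f (g h))))) (\a.a))) (\f.(\g.(\h.(f (g h)))))) t) w)
Found 2 beta redex(es).

Answer: no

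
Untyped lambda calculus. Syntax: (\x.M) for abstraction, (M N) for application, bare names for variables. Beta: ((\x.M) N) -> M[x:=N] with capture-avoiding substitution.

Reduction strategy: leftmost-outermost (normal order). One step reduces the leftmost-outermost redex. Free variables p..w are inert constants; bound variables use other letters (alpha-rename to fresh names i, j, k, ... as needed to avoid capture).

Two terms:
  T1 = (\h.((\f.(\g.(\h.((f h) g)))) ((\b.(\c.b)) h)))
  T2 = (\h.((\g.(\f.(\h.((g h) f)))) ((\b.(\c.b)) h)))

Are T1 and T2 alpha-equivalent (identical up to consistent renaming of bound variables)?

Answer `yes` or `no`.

Answer: yes

Derivation:
Term 1: (\h.((\f.(\g.(\h.((f h) g)))) ((\b.(\c.b)) h)))
Term 2: (\h.((\g.(\f.(\h.((g h) f)))) ((\b.(\c.b)) h)))
Alpha-equivalence: compare structure up to binder renaming.
Result: True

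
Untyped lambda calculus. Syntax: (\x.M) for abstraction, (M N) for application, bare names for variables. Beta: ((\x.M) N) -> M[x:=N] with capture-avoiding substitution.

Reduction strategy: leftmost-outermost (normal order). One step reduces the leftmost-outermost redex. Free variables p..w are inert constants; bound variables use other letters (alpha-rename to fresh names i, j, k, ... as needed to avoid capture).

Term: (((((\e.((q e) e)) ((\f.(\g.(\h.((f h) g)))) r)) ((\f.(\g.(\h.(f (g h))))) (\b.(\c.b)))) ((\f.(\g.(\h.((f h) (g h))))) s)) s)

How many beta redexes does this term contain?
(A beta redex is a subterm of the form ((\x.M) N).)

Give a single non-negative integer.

Term: (((((\e.((q e) e)) ((\f.(\g.(\h.((f h) g)))) r)) ((\f.(\g.(\h.(f (g h))))) (\b.(\c.b)))) ((\f.(\g.(\h.((f h) (g h))))) s)) s)
  Redex: ((\e.((q e) e)) ((\f.(\g.(\h.((f h) g)))) r))
  Redex: ((\f.(\g.(\h.((f h) g)))) r)
  Redex: ((\f.(\g.(\h.(f (g h))))) (\b.(\c.b)))
  Redex: ((\f.(\g.(\h.((f h) (g h))))) s)
Total redexes: 4

Answer: 4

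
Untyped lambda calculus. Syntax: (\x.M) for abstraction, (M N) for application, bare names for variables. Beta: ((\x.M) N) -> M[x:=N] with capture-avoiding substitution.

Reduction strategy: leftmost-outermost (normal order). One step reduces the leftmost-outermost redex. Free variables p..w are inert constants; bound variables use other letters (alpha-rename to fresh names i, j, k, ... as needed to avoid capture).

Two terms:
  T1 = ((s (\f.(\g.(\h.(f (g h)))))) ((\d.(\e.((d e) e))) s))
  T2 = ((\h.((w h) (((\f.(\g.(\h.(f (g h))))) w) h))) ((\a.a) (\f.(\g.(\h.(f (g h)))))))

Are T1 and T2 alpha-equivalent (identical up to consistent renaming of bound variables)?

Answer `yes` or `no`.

Term 1: ((s (\f.(\g.(\h.(f (g h)))))) ((\d.(\e.((d e) e))) s))
Term 2: ((\h.((w h) (((\f.(\g.(\h.(f (g h))))) w) h))) ((\a.a) (\f.(\g.(\h.(f (g h)))))))
Alpha-equivalence: compare structure up to binder renaming.
Result: False

Answer: no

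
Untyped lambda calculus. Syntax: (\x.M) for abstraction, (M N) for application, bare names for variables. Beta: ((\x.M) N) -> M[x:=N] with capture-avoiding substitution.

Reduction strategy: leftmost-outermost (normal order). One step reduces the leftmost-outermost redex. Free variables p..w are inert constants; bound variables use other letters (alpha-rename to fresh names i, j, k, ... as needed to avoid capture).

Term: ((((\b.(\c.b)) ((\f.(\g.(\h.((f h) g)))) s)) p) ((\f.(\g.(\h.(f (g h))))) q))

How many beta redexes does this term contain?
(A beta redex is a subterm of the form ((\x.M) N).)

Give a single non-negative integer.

Answer: 3

Derivation:
Term: ((((\b.(\c.b)) ((\f.(\g.(\h.((f h) g)))) s)) p) ((\f.(\g.(\h.(f (g h))))) q))
  Redex: ((\b.(\c.b)) ((\f.(\g.(\h.((f h) g)))) s))
  Redex: ((\f.(\g.(\h.((f h) g)))) s)
  Redex: ((\f.(\g.(\h.(f (g h))))) q)
Total redexes: 3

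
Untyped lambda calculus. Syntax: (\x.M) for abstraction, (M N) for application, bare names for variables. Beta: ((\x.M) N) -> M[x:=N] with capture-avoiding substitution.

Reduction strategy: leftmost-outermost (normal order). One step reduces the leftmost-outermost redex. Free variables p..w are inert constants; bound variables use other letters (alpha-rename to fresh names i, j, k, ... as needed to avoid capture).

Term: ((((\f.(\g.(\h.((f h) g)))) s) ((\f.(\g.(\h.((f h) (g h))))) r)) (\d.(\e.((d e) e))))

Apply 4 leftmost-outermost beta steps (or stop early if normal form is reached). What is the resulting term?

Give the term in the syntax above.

Step 0: ((((\f.(\g.(\h.((f h) g)))) s) ((\f.(\g.(\h.((f h) (g h))))) r)) (\d.(\e.((d e) e))))
Step 1: (((\g.(\h.((s h) g))) ((\f.(\g.(\h.((f h) (g h))))) r)) (\d.(\e.((d e) e))))
Step 2: ((\h.((s h) ((\f.(\g.(\h.((f h) (g h))))) r))) (\d.(\e.((d e) e))))
Step 3: ((s (\d.(\e.((d e) e)))) ((\f.(\g.(\h.((f h) (g h))))) r))
Step 4: ((s (\d.(\e.((d e) e)))) (\g.(\h.((r h) (g h)))))

Answer: ((s (\d.(\e.((d e) e)))) (\g.(\h.((r h) (g h)))))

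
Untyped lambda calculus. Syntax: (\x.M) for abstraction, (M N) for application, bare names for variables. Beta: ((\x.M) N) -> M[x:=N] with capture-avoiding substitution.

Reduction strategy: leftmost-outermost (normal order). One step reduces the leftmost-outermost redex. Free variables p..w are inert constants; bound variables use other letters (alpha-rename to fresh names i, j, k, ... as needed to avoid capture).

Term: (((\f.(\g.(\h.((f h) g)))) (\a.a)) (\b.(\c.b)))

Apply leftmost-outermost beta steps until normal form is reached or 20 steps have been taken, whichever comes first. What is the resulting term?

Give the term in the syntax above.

Step 0: (((\f.(\g.(\h.((f h) g)))) (\a.a)) (\b.(\c.b)))
Step 1: ((\g.(\h.(((\a.a) h) g))) (\b.(\c.b)))
Step 2: (\h.(((\a.a) h) (\b.(\c.b))))
Step 3: (\h.(h (\b.(\c.b))))

Answer: (\h.(h (\b.(\c.b))))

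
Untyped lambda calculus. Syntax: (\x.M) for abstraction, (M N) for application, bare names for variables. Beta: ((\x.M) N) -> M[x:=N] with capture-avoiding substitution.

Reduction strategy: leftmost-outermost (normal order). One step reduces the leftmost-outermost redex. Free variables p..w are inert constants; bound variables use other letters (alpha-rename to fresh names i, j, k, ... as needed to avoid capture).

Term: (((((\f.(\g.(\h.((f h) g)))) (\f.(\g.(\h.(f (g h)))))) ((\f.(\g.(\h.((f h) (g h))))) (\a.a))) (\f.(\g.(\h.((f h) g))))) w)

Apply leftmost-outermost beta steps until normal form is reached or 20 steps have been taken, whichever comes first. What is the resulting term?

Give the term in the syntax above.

Step 0: (((((\f.(\g.(\h.((f h) g)))) (\f.(\g.(\h.(f (g h)))))) ((\f.(\g.(\h.((f h) (g h))))) (\a.a))) (\f.(\g.(\h.((f h) g))))) w)
Step 1: ((((\g.(\h.(((\f.(\g.(\h.(f (g h))))) h) g))) ((\f.(\g.(\h.((f h) (g h))))) (\a.a))) (\f.(\g.(\h.((f h) g))))) w)
Step 2: (((\h.(((\f.(\g.(\h.(f (g h))))) h) ((\f.(\g.(\h.((f h) (g h))))) (\a.a)))) (\f.(\g.(\h.((f h) g))))) w)
Step 3: ((((\f.(\g.(\h.(f (g h))))) (\f.(\g.(\h.((f h) g))))) ((\f.(\g.(\h.((f h) (g h))))) (\a.a))) w)
Step 4: (((\g.(\h.((\f.(\g.(\h.((f h) g)))) (g h)))) ((\f.(\g.(\h.((f h) (g h))))) (\a.a))) w)
Step 5: ((\h.((\f.(\g.(\h.((f h) g)))) (((\f.(\g.(\h.((f h) (g h))))) (\a.a)) h))) w)
Step 6: ((\f.(\g.(\h.((f h) g)))) (((\f.(\g.(\h.((f h) (g h))))) (\a.a)) w))
Step 7: (\g.(\h.(((((\f.(\g.(\h.((f h) (g h))))) (\a.a)) w) h) g)))
Step 8: (\g.(\h.((((\g.(\h.(((\a.a) h) (g h)))) w) h) g)))
Step 9: (\g.(\h.(((\h.(((\a.a) h) (w h))) h) g)))
Step 10: (\g.(\h.((((\a.a) h) (w h)) g)))
Step 11: (\g.(\h.((h (w h)) g)))

Answer: (\g.(\h.((h (w h)) g)))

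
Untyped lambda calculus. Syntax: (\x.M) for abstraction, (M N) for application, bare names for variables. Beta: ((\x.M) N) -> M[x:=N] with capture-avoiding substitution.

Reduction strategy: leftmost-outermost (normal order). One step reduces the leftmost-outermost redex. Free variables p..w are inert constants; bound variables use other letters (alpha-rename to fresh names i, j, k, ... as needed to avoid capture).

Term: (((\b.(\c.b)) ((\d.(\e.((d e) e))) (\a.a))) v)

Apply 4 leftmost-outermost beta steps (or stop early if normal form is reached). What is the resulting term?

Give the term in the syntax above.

Step 0: (((\b.(\c.b)) ((\d.(\e.((d e) e))) (\a.a))) v)
Step 1: ((\c.((\d.(\e.((d e) e))) (\a.a))) v)
Step 2: ((\d.(\e.((d e) e))) (\a.a))
Step 3: (\e.(((\a.a) e) e))
Step 4: (\e.(e e))

Answer: (\e.(e e))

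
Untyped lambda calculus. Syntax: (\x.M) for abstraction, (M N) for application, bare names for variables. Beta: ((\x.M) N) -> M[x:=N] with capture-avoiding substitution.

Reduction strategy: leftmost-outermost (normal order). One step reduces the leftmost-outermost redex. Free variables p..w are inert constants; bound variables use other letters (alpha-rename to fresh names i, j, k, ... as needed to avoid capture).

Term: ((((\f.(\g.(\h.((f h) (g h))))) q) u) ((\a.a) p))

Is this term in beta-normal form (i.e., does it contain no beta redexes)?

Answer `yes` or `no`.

Answer: no

Derivation:
Term: ((((\f.(\g.(\h.((f h) (g h))))) q) u) ((\a.a) p))
Found 2 beta redex(es).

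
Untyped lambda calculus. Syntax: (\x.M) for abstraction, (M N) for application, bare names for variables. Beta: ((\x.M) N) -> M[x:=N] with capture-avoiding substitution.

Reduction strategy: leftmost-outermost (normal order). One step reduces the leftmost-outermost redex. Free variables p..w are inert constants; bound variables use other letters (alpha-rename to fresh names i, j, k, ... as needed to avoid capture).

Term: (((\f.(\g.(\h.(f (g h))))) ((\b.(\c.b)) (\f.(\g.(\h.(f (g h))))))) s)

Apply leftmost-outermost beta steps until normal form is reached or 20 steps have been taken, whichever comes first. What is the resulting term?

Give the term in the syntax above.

Step 0: (((\f.(\g.(\h.(f (g h))))) ((\b.(\c.b)) (\f.(\g.(\h.(f (g h))))))) s)
Step 1: ((\g.(\h.(((\b.(\c.b)) (\f.(\g.(\h.(f (g h)))))) (g h)))) s)
Step 2: (\h.(((\b.(\c.b)) (\f.(\g.(\h.(f (g h)))))) (s h)))
Step 3: (\h.((\c.(\f.(\g.(\h.(f (g h)))))) (s h)))
Step 4: (\h.(\f.(\g.(\h.(f (g h))))))

Answer: (\h.(\f.(\g.(\h.(f (g h))))))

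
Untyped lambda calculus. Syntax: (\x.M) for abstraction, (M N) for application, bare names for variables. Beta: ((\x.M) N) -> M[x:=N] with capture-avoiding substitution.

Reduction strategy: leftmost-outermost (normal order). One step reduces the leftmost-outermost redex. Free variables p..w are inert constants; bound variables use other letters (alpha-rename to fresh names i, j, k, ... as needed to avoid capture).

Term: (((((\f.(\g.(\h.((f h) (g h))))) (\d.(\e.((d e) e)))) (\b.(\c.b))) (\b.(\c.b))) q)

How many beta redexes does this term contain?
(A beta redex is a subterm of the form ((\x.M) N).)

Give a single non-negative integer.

Term: (((((\f.(\g.(\h.((f h) (g h))))) (\d.(\e.((d e) e)))) (\b.(\c.b))) (\b.(\c.b))) q)
  Redex: ((\f.(\g.(\h.((f h) (g h))))) (\d.(\e.((d e) e))))
Total redexes: 1

Answer: 1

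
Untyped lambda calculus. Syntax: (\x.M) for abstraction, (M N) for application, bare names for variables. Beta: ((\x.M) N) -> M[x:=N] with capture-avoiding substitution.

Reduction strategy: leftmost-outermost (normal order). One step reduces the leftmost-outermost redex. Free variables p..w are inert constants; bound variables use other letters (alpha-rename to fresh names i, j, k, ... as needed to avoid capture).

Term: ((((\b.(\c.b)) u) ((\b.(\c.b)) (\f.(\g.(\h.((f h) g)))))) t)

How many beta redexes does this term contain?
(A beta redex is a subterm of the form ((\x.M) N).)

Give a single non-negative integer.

Term: ((((\b.(\c.b)) u) ((\b.(\c.b)) (\f.(\g.(\h.((f h) g)))))) t)
  Redex: ((\b.(\c.b)) u)
  Redex: ((\b.(\c.b)) (\f.(\g.(\h.((f h) g)))))
Total redexes: 2

Answer: 2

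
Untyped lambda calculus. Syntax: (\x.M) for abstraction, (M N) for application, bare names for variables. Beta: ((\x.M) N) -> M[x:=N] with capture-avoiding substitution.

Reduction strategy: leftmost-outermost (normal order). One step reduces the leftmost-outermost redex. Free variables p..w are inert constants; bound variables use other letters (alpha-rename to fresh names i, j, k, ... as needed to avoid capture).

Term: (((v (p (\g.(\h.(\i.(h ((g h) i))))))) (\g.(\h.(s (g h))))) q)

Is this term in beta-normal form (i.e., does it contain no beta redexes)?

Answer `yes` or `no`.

Answer: yes

Derivation:
Term: (((v (p (\g.(\h.(\i.(h ((g h) i))))))) (\g.(\h.(s (g h))))) q)
No beta redexes found.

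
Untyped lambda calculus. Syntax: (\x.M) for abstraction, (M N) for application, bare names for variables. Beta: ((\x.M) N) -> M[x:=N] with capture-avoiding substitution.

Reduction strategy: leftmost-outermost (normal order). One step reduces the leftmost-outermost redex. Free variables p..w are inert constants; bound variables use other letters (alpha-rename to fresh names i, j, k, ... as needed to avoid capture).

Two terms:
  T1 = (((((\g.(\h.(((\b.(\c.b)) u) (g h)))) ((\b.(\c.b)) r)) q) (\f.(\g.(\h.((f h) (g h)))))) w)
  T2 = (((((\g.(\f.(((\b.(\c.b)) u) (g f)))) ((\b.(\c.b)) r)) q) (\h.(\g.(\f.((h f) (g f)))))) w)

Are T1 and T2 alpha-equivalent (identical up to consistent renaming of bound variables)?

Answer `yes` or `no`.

Term 1: (((((\g.(\h.(((\b.(\c.b)) u) (g h)))) ((\b.(\c.b)) r)) q) (\f.(\g.(\h.((f h) (g h)))))) w)
Term 2: (((((\g.(\f.(((\b.(\c.b)) u) (g f)))) ((\b.(\c.b)) r)) q) (\h.(\g.(\f.((h f) (g f)))))) w)
Alpha-equivalence: compare structure up to binder renaming.
Result: True

Answer: yes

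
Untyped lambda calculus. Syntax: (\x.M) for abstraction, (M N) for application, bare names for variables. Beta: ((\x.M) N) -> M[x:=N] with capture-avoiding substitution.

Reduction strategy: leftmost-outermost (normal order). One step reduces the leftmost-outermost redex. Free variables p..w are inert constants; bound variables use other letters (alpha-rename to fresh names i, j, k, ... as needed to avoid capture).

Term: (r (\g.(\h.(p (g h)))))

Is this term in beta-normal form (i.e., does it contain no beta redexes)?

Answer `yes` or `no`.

Term: (r (\g.(\h.(p (g h)))))
No beta redexes found.

Answer: yes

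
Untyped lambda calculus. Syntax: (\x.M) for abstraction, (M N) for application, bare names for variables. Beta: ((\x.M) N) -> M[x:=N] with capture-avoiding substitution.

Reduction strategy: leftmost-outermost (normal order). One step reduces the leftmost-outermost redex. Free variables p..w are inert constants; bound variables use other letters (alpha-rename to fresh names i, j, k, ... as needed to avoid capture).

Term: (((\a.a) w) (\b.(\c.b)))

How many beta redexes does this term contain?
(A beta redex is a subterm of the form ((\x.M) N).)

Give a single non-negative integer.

Term: (((\a.a) w) (\b.(\c.b)))
  Redex: ((\a.a) w)
Total redexes: 1

Answer: 1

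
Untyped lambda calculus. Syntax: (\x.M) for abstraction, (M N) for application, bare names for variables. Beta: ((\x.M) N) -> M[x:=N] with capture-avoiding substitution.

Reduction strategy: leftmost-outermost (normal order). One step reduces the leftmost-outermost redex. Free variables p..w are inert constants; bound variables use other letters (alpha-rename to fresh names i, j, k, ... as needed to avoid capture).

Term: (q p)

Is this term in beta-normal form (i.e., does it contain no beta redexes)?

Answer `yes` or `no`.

Answer: yes

Derivation:
Term: (q p)
No beta redexes found.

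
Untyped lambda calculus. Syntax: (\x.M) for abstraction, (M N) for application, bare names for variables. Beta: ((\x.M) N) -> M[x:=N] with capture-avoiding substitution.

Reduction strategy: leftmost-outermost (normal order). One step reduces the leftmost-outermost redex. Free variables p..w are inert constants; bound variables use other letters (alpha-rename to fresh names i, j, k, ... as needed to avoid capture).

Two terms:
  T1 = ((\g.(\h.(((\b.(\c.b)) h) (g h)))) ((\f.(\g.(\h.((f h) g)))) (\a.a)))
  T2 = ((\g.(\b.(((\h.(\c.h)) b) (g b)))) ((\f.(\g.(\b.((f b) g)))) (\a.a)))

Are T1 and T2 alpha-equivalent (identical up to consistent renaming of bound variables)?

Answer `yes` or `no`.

Answer: yes

Derivation:
Term 1: ((\g.(\h.(((\b.(\c.b)) h) (g h)))) ((\f.(\g.(\h.((f h) g)))) (\a.a)))
Term 2: ((\g.(\b.(((\h.(\c.h)) b) (g b)))) ((\f.(\g.(\b.((f b) g)))) (\a.a)))
Alpha-equivalence: compare structure up to binder renaming.
Result: True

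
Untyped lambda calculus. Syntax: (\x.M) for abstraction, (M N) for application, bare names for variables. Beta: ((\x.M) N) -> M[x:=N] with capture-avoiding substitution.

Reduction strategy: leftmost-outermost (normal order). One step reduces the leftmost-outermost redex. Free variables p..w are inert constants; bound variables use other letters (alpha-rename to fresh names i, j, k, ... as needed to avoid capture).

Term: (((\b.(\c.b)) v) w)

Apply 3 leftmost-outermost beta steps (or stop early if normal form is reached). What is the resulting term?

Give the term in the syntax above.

Step 0: (((\b.(\c.b)) v) w)
Step 1: ((\c.v) w)
Step 2: v
Step 3: (normal form reached)

Answer: v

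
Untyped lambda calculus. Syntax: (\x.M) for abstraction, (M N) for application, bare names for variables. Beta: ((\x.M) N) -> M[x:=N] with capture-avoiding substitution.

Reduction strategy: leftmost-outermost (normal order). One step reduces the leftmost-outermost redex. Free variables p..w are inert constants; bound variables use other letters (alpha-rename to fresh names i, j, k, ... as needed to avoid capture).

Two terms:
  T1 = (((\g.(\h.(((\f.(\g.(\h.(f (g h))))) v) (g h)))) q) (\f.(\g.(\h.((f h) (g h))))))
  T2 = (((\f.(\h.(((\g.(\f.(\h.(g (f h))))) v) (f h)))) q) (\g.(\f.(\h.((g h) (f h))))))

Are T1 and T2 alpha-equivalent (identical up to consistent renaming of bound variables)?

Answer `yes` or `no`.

Term 1: (((\g.(\h.(((\f.(\g.(\h.(f (g h))))) v) (g h)))) q) (\f.(\g.(\h.((f h) (g h))))))
Term 2: (((\f.(\h.(((\g.(\f.(\h.(g (f h))))) v) (f h)))) q) (\g.(\f.(\h.((g h) (f h))))))
Alpha-equivalence: compare structure up to binder renaming.
Result: True

Answer: yes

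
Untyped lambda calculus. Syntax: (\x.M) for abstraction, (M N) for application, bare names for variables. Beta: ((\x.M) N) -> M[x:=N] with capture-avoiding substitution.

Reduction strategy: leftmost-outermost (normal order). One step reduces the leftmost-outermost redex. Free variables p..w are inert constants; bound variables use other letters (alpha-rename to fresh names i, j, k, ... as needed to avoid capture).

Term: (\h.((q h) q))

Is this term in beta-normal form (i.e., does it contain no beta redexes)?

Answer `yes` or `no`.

Answer: yes

Derivation:
Term: (\h.((q h) q))
No beta redexes found.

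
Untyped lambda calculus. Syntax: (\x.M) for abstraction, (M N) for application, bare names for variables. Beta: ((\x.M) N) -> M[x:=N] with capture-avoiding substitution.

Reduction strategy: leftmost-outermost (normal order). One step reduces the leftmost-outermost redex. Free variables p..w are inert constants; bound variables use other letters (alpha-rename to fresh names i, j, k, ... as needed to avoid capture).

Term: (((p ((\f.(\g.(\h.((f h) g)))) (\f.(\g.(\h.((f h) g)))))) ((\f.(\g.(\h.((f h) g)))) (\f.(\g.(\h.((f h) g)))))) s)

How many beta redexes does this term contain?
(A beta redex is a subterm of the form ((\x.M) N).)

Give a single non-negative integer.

Answer: 2

Derivation:
Term: (((p ((\f.(\g.(\h.((f h) g)))) (\f.(\g.(\h.((f h) g)))))) ((\f.(\g.(\h.((f h) g)))) (\f.(\g.(\h.((f h) g)))))) s)
  Redex: ((\f.(\g.(\h.((f h) g)))) (\f.(\g.(\h.((f h) g)))))
  Redex: ((\f.(\g.(\h.((f h) g)))) (\f.(\g.(\h.((f h) g)))))
Total redexes: 2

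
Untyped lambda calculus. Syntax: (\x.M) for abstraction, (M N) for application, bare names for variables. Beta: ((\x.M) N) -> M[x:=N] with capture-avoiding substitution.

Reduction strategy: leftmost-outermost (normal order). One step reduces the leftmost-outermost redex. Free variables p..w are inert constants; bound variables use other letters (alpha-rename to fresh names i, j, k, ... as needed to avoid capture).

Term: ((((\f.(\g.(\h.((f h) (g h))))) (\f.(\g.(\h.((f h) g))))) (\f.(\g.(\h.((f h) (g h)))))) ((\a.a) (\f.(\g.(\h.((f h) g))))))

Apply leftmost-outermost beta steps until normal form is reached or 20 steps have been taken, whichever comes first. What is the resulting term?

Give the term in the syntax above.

Step 0: ((((\f.(\g.(\h.((f h) (g h))))) (\f.(\g.(\h.((f h) g))))) (\f.(\g.(\h.((f h) (g h)))))) ((\a.a) (\f.(\g.(\h.((f h) g))))))
Step 1: (((\g.(\h.(((\f.(\g.(\h.((f h) g)))) h) (g h)))) (\f.(\g.(\h.((f h) (g h)))))) ((\a.a) (\f.(\g.(\h.((f h) g))))))
Step 2: ((\h.(((\f.(\g.(\h.((f h) g)))) h) ((\f.(\g.(\h.((f h) (g h))))) h))) ((\a.a) (\f.(\g.(\h.((f h) g))))))
Step 3: (((\f.(\g.(\h.((f h) g)))) ((\a.a) (\f.(\g.(\h.((f h) g)))))) ((\f.(\g.(\h.((f h) (g h))))) ((\a.a) (\f.(\g.(\h.((f h) g)))))))
Step 4: ((\g.(\h.((((\a.a) (\f.(\g.(\h.((f h) g))))) h) g))) ((\f.(\g.(\h.((f h) (g h))))) ((\a.a) (\f.(\g.(\h.((f h) g)))))))
Step 5: (\h.((((\a.a) (\f.(\g.(\h.((f h) g))))) h) ((\f.(\g.(\h.((f h) (g h))))) ((\a.a) (\f.(\g.(\h.((f h) g))))))))
Step 6: (\h.(((\f.(\g.(\h.((f h) g)))) h) ((\f.(\g.(\h.((f h) (g h))))) ((\a.a) (\f.(\g.(\h.((f h) g))))))))
Step 7: (\h.((\g.(\i.((h i) g))) ((\f.(\g.(\h.((f h) (g h))))) ((\a.a) (\f.(\g.(\h.((f h) g))))))))
Step 8: (\h.(\i.((h i) ((\f.(\g.(\h.((f h) (g h))))) ((\a.a) (\f.(\g.(\h.((f h) g)))))))))
Step 9: (\h.(\i.((h i) (\g.(\h.((((\a.a) (\f.(\g.(\h.((f h) g))))) h) (g h)))))))
Step 10: (\h.(\i.((h i) (\g.(\h.(((\f.(\g.(\h.((f h) g)))) h) (g h)))))))
Step 11: (\h.(\i.((h i) (\g.(\h.((\g.(\i.((h i) g))) (g h)))))))
Step 12: (\h.(\i.((h i) (\g.(\h.(\i.((h i) (g h))))))))

Answer: (\h.(\i.((h i) (\g.(\h.(\i.((h i) (g h))))))))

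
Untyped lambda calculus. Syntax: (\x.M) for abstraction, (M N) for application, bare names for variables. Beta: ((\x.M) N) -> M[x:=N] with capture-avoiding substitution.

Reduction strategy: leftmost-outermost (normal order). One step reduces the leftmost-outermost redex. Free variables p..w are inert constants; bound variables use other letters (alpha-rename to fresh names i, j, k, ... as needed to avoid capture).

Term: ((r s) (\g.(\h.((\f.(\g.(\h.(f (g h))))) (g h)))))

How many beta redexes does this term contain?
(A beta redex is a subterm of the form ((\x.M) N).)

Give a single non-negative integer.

Answer: 1

Derivation:
Term: ((r s) (\g.(\h.((\f.(\g.(\h.(f (g h))))) (g h)))))
  Redex: ((\f.(\g.(\h.(f (g h))))) (g h))
Total redexes: 1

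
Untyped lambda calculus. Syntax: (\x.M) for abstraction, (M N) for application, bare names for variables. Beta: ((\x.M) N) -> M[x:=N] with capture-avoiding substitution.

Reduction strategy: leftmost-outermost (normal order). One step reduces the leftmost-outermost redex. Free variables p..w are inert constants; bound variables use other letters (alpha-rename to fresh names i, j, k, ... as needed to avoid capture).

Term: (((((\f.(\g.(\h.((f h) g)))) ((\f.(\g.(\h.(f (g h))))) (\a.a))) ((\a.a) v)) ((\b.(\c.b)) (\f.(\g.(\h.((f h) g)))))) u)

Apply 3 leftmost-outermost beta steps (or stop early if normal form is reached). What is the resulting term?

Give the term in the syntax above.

Step 0: (((((\f.(\g.(\h.((f h) g)))) ((\f.(\g.(\h.(f (g h))))) (\a.a))) ((\a.a) v)) ((\b.(\c.b)) (\f.(\g.(\h.((f h) g)))))) u)
Step 1: ((((\g.(\h.((((\f.(\g.(\h.(f (g h))))) (\a.a)) h) g))) ((\a.a) v)) ((\b.(\c.b)) (\f.(\g.(\h.((f h) g)))))) u)
Step 2: (((\h.((((\f.(\g.(\h.(f (g h))))) (\a.a)) h) ((\a.a) v))) ((\b.(\c.b)) (\f.(\g.(\h.((f h) g)))))) u)
Step 3: (((((\f.(\g.(\h.(f (g h))))) (\a.a)) ((\b.(\c.b)) (\f.(\g.(\h.((f h) g)))))) ((\a.a) v)) u)

Answer: (((((\f.(\g.(\h.(f (g h))))) (\a.a)) ((\b.(\c.b)) (\f.(\g.(\h.((f h) g)))))) ((\a.a) v)) u)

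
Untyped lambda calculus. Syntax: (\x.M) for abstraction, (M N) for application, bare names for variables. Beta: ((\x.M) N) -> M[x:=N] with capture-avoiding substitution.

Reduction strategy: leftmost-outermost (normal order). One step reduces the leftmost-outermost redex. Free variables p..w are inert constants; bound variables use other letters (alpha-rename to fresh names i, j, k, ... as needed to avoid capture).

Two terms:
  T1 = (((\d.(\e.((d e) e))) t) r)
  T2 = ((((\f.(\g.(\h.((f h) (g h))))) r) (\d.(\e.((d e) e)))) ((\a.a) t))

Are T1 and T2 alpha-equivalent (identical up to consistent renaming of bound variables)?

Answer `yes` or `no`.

Answer: no

Derivation:
Term 1: (((\d.(\e.((d e) e))) t) r)
Term 2: ((((\f.(\g.(\h.((f h) (g h))))) r) (\d.(\e.((d e) e)))) ((\a.a) t))
Alpha-equivalence: compare structure up to binder renaming.
Result: False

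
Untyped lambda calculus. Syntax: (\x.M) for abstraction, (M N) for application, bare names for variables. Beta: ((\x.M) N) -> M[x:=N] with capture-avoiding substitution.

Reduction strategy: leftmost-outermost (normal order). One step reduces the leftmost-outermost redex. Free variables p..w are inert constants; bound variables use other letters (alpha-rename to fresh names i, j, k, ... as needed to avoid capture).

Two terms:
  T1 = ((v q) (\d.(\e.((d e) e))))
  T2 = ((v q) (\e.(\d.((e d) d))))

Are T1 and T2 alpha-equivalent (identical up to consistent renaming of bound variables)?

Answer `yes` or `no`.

Answer: yes

Derivation:
Term 1: ((v q) (\d.(\e.((d e) e))))
Term 2: ((v q) (\e.(\d.((e d) d))))
Alpha-equivalence: compare structure up to binder renaming.
Result: True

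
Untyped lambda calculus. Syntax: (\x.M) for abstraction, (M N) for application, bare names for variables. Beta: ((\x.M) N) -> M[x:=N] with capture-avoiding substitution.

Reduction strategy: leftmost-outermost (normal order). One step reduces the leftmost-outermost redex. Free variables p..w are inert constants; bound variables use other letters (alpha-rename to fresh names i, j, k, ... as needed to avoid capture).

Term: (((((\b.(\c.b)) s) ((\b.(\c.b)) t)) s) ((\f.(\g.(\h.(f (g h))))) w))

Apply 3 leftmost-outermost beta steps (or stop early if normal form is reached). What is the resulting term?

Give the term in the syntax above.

Step 0: (((((\b.(\c.b)) s) ((\b.(\c.b)) t)) s) ((\f.(\g.(\h.(f (g h))))) w))
Step 1: ((((\c.s) ((\b.(\c.b)) t)) s) ((\f.(\g.(\h.(f (g h))))) w))
Step 2: ((s s) ((\f.(\g.(\h.(f (g h))))) w))
Step 3: ((s s) (\g.(\h.(w (g h)))))

Answer: ((s s) (\g.(\h.(w (g h)))))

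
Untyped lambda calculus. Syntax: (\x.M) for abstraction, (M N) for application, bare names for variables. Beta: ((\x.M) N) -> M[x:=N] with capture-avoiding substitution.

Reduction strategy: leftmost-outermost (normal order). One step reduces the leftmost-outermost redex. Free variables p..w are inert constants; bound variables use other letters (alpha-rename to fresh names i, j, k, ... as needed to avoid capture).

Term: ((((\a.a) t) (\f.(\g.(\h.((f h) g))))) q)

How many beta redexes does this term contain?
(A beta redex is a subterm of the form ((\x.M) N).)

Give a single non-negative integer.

Answer: 1

Derivation:
Term: ((((\a.a) t) (\f.(\g.(\h.((f h) g))))) q)
  Redex: ((\a.a) t)
Total redexes: 1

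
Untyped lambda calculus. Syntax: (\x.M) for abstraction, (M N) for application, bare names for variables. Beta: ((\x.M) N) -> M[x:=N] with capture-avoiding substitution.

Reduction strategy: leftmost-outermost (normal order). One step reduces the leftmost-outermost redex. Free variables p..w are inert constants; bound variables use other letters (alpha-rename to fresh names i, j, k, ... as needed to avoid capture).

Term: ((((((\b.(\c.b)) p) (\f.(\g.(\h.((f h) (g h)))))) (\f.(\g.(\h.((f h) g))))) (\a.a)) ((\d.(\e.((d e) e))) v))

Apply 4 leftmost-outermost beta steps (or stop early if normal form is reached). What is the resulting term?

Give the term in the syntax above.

Step 0: ((((((\b.(\c.b)) p) (\f.(\g.(\h.((f h) (g h)))))) (\f.(\g.(\h.((f h) g))))) (\a.a)) ((\d.(\e.((d e) e))) v))
Step 1: (((((\c.p) (\f.(\g.(\h.((f h) (g h)))))) (\f.(\g.(\h.((f h) g))))) (\a.a)) ((\d.(\e.((d e) e))) v))
Step 2: (((p (\f.(\g.(\h.((f h) g))))) (\a.a)) ((\d.(\e.((d e) e))) v))
Step 3: (((p (\f.(\g.(\h.((f h) g))))) (\a.a)) (\e.((v e) e)))
Step 4: (normal form reached)

Answer: (((p (\f.(\g.(\h.((f h) g))))) (\a.a)) (\e.((v e) e)))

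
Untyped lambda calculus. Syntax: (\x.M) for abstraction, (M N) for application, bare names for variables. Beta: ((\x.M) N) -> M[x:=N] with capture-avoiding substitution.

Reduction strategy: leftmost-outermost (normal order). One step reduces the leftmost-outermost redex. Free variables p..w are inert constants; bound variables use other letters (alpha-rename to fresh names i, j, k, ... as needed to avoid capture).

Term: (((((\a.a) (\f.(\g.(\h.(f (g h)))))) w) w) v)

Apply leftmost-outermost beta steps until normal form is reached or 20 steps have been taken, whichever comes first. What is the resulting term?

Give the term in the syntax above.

Step 0: (((((\a.a) (\f.(\g.(\h.(f (g h)))))) w) w) v)
Step 1: ((((\f.(\g.(\h.(f (g h))))) w) w) v)
Step 2: (((\g.(\h.(w (g h)))) w) v)
Step 3: ((\h.(w (w h))) v)
Step 4: (w (w v))

Answer: (w (w v))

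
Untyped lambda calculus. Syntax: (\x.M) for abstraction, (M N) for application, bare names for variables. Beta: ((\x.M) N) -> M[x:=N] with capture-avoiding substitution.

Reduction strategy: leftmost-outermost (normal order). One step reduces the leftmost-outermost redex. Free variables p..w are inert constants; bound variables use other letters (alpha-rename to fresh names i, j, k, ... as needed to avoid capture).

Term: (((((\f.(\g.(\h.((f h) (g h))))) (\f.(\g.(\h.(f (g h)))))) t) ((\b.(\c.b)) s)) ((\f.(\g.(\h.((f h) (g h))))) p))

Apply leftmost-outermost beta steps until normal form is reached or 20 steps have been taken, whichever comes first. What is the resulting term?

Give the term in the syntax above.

Answer: s

Derivation:
Step 0: (((((\f.(\g.(\h.((f h) (g h))))) (\f.(\g.(\h.(f (g h)))))) t) ((\b.(\c.b)) s)) ((\f.(\g.(\h.((f h) (g h))))) p))
Step 1: ((((\g.(\h.(((\f.(\g.(\h.(f (g h))))) h) (g h)))) t) ((\b.(\c.b)) s)) ((\f.(\g.(\h.((f h) (g h))))) p))
Step 2: (((\h.(((\f.(\g.(\h.(f (g h))))) h) (t h))) ((\b.(\c.b)) s)) ((\f.(\g.(\h.((f h) (g h))))) p))
Step 3: ((((\f.(\g.(\h.(f (g h))))) ((\b.(\c.b)) s)) (t ((\b.(\c.b)) s))) ((\f.(\g.(\h.((f h) (g h))))) p))
Step 4: (((\g.(\h.(((\b.(\c.b)) s) (g h)))) (t ((\b.(\c.b)) s))) ((\f.(\g.(\h.((f h) (g h))))) p))
Step 5: ((\h.(((\b.(\c.b)) s) ((t ((\b.(\c.b)) s)) h))) ((\f.(\g.(\h.((f h) (g h))))) p))
Step 6: (((\b.(\c.b)) s) ((t ((\b.(\c.b)) s)) ((\f.(\g.(\h.((f h) (g h))))) p)))
Step 7: ((\c.s) ((t ((\b.(\c.b)) s)) ((\f.(\g.(\h.((f h) (g h))))) p)))
Step 8: s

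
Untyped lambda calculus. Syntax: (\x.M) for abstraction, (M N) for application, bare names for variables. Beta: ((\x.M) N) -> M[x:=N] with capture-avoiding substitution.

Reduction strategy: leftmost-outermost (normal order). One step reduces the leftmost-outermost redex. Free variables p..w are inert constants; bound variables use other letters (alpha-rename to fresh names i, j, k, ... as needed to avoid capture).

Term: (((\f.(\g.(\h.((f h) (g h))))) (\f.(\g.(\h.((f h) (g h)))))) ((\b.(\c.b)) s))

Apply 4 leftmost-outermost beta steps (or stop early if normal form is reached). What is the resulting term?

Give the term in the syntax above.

Step 0: (((\f.(\g.(\h.((f h) (g h))))) (\f.(\g.(\h.((f h) (g h)))))) ((\b.(\c.b)) s))
Step 1: ((\g.(\h.(((\f.(\g.(\h.((f h) (g h))))) h) (g h)))) ((\b.(\c.b)) s))
Step 2: (\h.(((\f.(\g.(\h.((f h) (g h))))) h) (((\b.(\c.b)) s) h)))
Step 3: (\h.((\g.(\i.((h i) (g i)))) (((\b.(\c.b)) s) h)))
Step 4: (\h.(\i.((h i) ((((\b.(\c.b)) s) h) i))))

Answer: (\h.(\i.((h i) ((((\b.(\c.b)) s) h) i))))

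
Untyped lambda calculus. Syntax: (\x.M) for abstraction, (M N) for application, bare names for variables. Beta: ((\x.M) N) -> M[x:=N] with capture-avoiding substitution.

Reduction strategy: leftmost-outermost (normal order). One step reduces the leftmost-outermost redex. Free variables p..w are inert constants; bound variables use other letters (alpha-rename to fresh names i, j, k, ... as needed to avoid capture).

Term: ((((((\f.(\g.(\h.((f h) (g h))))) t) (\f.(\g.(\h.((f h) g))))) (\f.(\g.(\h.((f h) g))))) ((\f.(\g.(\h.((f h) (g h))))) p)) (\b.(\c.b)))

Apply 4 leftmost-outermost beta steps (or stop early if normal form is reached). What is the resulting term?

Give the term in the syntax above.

Answer: ((((t (\f.(\g.(\h.((f h) g))))) (\g.(\h.(((\f.(\g.(\h.((f h) g)))) h) g)))) ((\f.(\g.(\h.((f h) (g h))))) p)) (\b.(\c.b)))

Derivation:
Step 0: ((((((\f.(\g.(\h.((f h) (g h))))) t) (\f.(\g.(\h.((f h) g))))) (\f.(\g.(\h.((f h) g))))) ((\f.(\g.(\h.((f h) (g h))))) p)) (\b.(\c.b)))
Step 1: (((((\g.(\h.((t h) (g h)))) (\f.(\g.(\h.((f h) g))))) (\f.(\g.(\h.((f h) g))))) ((\f.(\g.(\h.((f h) (g h))))) p)) (\b.(\c.b)))
Step 2: ((((\h.((t h) ((\f.(\g.(\h.((f h) g)))) h))) (\f.(\g.(\h.((f h) g))))) ((\f.(\g.(\h.((f h) (g h))))) p)) (\b.(\c.b)))
Step 3: ((((t (\f.(\g.(\h.((f h) g))))) ((\f.(\g.(\h.((f h) g)))) (\f.(\g.(\h.((f h) g)))))) ((\f.(\g.(\h.((f h) (g h))))) p)) (\b.(\c.b)))
Step 4: ((((t (\f.(\g.(\h.((f h) g))))) (\g.(\h.(((\f.(\g.(\h.((f h) g)))) h) g)))) ((\f.(\g.(\h.((f h) (g h))))) p)) (\b.(\c.b)))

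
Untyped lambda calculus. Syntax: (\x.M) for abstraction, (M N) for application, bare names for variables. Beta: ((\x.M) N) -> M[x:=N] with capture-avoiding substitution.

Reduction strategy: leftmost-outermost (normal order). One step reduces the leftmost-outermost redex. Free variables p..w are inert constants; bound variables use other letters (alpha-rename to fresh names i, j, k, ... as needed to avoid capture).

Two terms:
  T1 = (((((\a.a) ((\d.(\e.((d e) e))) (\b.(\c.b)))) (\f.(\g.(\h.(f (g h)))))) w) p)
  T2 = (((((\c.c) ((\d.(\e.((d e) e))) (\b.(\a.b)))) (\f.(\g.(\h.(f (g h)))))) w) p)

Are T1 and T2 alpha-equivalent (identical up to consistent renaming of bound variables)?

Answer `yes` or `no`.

Term 1: (((((\a.a) ((\d.(\e.((d e) e))) (\b.(\c.b)))) (\f.(\g.(\h.(f (g h)))))) w) p)
Term 2: (((((\c.c) ((\d.(\e.((d e) e))) (\b.(\a.b)))) (\f.(\g.(\h.(f (g h)))))) w) p)
Alpha-equivalence: compare structure up to binder renaming.
Result: True

Answer: yes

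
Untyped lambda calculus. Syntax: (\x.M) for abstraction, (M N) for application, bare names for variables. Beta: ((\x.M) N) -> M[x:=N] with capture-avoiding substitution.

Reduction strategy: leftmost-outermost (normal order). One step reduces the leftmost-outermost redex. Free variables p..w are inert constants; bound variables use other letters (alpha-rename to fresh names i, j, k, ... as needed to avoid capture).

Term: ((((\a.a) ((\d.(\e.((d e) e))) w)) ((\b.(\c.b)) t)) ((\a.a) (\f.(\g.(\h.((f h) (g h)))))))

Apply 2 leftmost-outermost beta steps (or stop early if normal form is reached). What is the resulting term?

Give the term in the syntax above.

Answer: (((\e.((w e) e)) ((\b.(\c.b)) t)) ((\a.a) (\f.(\g.(\h.((f h) (g h)))))))

Derivation:
Step 0: ((((\a.a) ((\d.(\e.((d e) e))) w)) ((\b.(\c.b)) t)) ((\a.a) (\f.(\g.(\h.((f h) (g h)))))))
Step 1: ((((\d.(\e.((d e) e))) w) ((\b.(\c.b)) t)) ((\a.a) (\f.(\g.(\h.((f h) (g h)))))))
Step 2: (((\e.((w e) e)) ((\b.(\c.b)) t)) ((\a.a) (\f.(\g.(\h.((f h) (g h)))))))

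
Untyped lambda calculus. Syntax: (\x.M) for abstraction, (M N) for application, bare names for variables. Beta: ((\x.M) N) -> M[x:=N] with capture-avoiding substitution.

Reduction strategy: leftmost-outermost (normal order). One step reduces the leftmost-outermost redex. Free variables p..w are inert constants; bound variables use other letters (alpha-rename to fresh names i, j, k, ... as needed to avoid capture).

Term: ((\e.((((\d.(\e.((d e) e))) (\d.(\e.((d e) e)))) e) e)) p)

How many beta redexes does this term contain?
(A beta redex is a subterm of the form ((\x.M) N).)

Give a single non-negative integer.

Answer: 2

Derivation:
Term: ((\e.((((\d.(\e.((d e) e))) (\d.(\e.((d e) e)))) e) e)) p)
  Redex: ((\e.((((\d.(\e.((d e) e))) (\d.(\e.((d e) e)))) e) e)) p)
  Redex: ((\d.(\e.((d e) e))) (\d.(\e.((d e) e))))
Total redexes: 2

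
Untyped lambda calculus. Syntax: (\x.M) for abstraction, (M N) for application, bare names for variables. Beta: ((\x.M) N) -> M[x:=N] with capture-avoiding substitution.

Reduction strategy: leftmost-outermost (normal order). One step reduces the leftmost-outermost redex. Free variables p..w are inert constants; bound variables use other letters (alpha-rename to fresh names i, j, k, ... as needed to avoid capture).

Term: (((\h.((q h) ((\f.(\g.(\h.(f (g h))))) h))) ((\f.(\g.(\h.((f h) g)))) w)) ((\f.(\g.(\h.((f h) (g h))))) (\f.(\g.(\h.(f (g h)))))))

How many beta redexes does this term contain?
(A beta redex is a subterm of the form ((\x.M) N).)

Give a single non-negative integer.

Answer: 4

Derivation:
Term: (((\h.((q h) ((\f.(\g.(\h.(f (g h))))) h))) ((\f.(\g.(\h.((f h) g)))) w)) ((\f.(\g.(\h.((f h) (g h))))) (\f.(\g.(\h.(f (g h)))))))
  Redex: ((\h.((q h) ((\f.(\g.(\h.(f (g h))))) h))) ((\f.(\g.(\h.((f h) g)))) w))
  Redex: ((\f.(\g.(\h.(f (g h))))) h)
  Redex: ((\f.(\g.(\h.((f h) g)))) w)
  Redex: ((\f.(\g.(\h.((f h) (g h))))) (\f.(\g.(\h.(f (g h))))))
Total redexes: 4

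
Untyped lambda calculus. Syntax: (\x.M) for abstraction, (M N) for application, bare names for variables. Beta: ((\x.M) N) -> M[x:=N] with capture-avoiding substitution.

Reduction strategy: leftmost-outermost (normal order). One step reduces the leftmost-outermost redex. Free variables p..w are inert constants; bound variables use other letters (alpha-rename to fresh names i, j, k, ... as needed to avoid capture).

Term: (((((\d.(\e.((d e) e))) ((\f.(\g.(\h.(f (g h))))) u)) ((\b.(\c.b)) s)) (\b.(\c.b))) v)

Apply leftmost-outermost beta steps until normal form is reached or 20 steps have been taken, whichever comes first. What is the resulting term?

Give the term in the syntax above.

Step 0: (((((\d.(\e.((d e) e))) ((\f.(\g.(\h.(f (g h))))) u)) ((\b.(\c.b)) s)) (\b.(\c.b))) v)
Step 1: ((((\e.((((\f.(\g.(\h.(f (g h))))) u) e) e)) ((\b.(\c.b)) s)) (\b.(\c.b))) v)
Step 2: ((((((\f.(\g.(\h.(f (g h))))) u) ((\b.(\c.b)) s)) ((\b.(\c.b)) s)) (\b.(\c.b))) v)
Step 3: (((((\g.(\h.(u (g h)))) ((\b.(\c.b)) s)) ((\b.(\c.b)) s)) (\b.(\c.b))) v)
Step 4: ((((\h.(u (((\b.(\c.b)) s) h))) ((\b.(\c.b)) s)) (\b.(\c.b))) v)
Step 5: (((u (((\b.(\c.b)) s) ((\b.(\c.b)) s))) (\b.(\c.b))) v)
Step 6: (((u ((\c.s) ((\b.(\c.b)) s))) (\b.(\c.b))) v)
Step 7: (((u s) (\b.(\c.b))) v)

Answer: (((u s) (\b.(\c.b))) v)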